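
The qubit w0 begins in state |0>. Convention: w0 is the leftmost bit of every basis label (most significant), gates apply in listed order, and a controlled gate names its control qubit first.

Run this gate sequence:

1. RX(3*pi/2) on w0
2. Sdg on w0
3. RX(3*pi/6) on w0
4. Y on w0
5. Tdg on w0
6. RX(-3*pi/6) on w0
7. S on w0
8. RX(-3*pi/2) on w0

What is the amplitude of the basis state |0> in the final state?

|0> carries amplitude -I/2 + exp(I*pi/4)/2 in the final state.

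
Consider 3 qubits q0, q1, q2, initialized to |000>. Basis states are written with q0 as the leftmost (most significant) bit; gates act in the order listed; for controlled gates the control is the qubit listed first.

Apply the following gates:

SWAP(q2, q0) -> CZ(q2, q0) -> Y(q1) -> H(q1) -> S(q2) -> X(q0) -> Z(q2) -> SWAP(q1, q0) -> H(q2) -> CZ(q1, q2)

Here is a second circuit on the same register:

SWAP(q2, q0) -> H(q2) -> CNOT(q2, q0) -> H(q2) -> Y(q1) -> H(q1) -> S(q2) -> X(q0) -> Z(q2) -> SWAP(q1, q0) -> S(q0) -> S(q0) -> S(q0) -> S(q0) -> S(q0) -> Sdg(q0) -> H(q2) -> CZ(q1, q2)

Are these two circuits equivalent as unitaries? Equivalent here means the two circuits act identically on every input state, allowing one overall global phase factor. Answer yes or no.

No, they are not equivalent — no single phase factor reconciles the two unitaries.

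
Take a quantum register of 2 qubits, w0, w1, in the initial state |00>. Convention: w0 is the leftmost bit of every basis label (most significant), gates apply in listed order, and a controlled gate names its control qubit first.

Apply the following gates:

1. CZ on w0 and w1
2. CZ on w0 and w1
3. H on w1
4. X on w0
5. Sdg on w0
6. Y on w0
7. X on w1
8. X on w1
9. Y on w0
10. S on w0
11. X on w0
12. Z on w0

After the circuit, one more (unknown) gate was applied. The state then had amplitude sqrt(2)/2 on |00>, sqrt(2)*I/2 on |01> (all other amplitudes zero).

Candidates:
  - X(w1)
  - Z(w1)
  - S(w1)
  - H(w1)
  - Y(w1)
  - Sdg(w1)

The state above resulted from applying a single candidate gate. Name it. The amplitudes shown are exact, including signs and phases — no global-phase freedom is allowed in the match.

The unique candidate consistent with the amplitudes is S(w1).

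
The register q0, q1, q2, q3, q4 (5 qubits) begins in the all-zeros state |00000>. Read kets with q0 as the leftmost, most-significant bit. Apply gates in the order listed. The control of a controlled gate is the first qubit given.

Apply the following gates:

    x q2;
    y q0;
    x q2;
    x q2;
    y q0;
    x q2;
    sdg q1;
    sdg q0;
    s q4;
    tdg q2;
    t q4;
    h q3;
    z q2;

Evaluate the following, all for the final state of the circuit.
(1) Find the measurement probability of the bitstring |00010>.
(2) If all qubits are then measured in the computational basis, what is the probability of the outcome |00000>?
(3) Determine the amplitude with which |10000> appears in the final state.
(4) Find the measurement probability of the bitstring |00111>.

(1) Outcome |00010> occurs with probability 1/2.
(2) Outcome |00000> occurs with probability 1/2.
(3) |10000> carries amplitude 0 in the final state.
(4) Outcome |00111> occurs with probability 0.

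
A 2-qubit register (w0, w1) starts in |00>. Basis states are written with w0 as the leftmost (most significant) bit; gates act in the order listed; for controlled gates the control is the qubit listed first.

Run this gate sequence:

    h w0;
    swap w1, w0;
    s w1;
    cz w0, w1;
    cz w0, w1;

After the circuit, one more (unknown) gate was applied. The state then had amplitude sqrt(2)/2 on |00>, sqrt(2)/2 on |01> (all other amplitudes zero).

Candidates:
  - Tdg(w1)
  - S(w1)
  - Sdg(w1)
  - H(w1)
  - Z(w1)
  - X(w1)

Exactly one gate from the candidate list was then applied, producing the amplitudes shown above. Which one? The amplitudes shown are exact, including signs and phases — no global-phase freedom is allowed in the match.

It was Sdg(w1) that produced the state shown. Key observation: steps 4-5 multiply out to the identity, so the circuit reduces to the remaining gates.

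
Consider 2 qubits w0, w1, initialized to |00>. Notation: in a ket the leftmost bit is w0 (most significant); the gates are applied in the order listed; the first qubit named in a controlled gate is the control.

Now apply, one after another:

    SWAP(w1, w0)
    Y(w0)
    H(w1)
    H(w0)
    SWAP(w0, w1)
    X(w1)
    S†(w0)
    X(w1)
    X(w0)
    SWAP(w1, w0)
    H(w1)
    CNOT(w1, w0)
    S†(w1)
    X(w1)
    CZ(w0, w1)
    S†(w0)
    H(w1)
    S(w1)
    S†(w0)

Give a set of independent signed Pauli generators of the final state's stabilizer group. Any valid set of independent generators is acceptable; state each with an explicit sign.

The final state is stabilized by the group generated by +XY, +ZZ; other independent generating sets are equally valid.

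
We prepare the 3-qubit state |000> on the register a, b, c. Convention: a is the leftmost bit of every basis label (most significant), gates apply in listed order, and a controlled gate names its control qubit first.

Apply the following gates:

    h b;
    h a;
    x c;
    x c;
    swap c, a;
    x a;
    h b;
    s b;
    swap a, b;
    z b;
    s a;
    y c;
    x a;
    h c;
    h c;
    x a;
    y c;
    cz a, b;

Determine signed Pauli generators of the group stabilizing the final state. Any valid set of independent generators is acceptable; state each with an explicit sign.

The final state is stabilized by the group generated by +IIX, +ZII, -IZI; other independent generating sets are equally valid. Key observation: gates 12-17 undo each other exactly, leaving only the rest of the circuit to track.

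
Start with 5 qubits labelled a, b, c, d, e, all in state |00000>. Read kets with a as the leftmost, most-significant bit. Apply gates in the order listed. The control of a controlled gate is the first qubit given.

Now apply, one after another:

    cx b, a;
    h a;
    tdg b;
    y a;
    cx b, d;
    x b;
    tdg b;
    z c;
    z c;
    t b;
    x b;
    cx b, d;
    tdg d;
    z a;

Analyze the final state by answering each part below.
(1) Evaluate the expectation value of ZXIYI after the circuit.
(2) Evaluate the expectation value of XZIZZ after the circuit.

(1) The observable ZXIYI averages to 0. Key observation: gates 5-12 undo each other exactly, leaving only the rest of the circuit to track.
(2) The observable XZIZZ averages to 1.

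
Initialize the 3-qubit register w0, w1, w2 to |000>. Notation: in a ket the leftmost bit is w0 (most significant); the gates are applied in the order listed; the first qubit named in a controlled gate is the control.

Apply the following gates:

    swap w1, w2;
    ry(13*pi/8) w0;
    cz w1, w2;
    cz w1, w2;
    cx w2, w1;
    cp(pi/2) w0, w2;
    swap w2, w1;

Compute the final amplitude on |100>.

|100> carries amplitude sin(3*pi/16) in the final state. Key observation: the block from step 3 through step 4 cancels to the identity and can be dropped.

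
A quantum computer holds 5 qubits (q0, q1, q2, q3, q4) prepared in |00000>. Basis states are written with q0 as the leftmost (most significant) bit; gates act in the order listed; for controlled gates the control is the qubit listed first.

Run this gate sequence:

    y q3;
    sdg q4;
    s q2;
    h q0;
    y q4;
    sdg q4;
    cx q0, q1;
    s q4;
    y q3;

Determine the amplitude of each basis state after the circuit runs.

The final amplitudes are sqrt(2)*I/2 on |00001>, sqrt(2)*I/2 on |11001>, and 0 on every other basis state.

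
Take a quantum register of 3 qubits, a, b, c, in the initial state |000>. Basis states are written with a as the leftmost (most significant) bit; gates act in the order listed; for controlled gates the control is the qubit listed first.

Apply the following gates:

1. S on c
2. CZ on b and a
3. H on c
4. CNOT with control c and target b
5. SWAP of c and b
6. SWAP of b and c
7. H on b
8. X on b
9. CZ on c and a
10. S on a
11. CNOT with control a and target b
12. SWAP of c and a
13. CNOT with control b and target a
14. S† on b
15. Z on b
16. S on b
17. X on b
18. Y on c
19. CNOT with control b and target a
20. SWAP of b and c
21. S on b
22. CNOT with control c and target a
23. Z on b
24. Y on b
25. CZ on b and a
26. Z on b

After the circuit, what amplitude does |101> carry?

|101> carries amplitude I/2 in the final state.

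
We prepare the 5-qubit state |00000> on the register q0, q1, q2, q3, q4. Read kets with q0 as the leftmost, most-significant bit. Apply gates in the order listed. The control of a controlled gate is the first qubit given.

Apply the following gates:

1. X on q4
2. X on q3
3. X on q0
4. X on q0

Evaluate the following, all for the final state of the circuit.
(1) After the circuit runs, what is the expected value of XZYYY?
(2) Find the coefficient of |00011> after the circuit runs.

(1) In the final state, XZYYY has expectation 0. Key observation: the block from step 3 through step 4 cancels to the identity and can be dropped.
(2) The final state's coefficient on |00011> equals 1.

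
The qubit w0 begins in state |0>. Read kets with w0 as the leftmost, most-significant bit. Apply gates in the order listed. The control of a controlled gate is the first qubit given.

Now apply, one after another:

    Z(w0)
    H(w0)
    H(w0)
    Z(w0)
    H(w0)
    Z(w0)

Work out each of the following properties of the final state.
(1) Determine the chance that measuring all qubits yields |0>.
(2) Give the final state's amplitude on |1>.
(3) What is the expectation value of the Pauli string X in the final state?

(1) A full measurement returns |0> with probability 1/2.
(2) The final state's coefficient on |1> equals -sqrt(2)/2.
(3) In the final state, X has expectation -1.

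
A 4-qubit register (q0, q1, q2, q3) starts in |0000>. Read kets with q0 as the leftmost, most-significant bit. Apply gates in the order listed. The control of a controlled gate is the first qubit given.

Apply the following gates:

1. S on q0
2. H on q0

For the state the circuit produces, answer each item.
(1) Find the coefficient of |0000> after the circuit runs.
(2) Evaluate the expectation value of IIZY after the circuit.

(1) The amplitude on |0000> is sqrt(2)/2.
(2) The observable IIZY averages to 0.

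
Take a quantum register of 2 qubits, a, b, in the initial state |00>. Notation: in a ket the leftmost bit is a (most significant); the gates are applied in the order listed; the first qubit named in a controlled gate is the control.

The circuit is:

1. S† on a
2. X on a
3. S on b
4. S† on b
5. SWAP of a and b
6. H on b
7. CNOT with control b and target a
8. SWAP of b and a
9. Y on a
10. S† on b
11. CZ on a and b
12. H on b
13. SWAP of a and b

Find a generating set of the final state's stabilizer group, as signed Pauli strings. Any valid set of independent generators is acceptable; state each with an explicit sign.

The final state is stabilized by the group generated by -XZ, +ZY; other independent generating sets are equally valid.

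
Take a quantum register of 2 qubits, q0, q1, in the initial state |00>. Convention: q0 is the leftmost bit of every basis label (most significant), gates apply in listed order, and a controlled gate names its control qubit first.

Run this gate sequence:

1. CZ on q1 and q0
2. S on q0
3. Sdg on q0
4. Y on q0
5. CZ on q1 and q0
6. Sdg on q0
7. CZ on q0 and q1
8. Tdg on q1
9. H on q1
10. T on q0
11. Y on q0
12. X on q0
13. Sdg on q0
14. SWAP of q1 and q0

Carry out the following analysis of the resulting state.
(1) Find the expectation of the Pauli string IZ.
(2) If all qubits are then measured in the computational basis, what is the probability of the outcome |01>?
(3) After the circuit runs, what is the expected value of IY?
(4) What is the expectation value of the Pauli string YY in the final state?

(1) The expectation value of IZ is -1. Key observation: gates 2-3 undo each other exactly, leaving only the rest of the circuit to track.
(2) The probability of measuring |01> is 1/2.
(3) The observable IY averages to 0.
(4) The observable YY averages to 0.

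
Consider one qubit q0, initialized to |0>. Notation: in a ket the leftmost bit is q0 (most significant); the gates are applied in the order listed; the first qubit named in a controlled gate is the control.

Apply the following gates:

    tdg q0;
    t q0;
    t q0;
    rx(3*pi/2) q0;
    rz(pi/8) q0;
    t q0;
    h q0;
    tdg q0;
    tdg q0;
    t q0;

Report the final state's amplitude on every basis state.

The final amplitudes are (1 + exp(7*I*pi/8))*exp(15*I*pi/16)/2 on |0>, (1 - exp(7*I*pi/8))*exp(11*I*pi/16)/2 on |1>.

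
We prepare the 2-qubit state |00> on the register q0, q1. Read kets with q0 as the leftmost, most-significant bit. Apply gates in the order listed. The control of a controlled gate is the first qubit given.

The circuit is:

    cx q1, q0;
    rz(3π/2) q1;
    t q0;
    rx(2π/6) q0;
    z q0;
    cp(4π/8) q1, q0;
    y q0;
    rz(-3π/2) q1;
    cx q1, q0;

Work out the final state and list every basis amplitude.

The resulting statevector has amplitude 1/2 on |00>, 0 on |01>, sqrt(3)*I/2 on |10>, 0 on |11>.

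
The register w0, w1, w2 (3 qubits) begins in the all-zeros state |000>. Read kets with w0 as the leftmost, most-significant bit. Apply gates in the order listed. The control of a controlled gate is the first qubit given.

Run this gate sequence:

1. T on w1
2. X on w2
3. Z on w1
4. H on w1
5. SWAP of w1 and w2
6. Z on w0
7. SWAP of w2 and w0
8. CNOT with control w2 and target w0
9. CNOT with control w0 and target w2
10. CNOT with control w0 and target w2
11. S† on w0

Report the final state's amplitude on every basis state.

The resulting statevector has amplitude sqrt(2)/2 on |010>, -sqrt(2)*I/2 on |110>, and 0 on every other basis state. Key observation: the block from step 9 through step 10 cancels to the identity and can be dropped.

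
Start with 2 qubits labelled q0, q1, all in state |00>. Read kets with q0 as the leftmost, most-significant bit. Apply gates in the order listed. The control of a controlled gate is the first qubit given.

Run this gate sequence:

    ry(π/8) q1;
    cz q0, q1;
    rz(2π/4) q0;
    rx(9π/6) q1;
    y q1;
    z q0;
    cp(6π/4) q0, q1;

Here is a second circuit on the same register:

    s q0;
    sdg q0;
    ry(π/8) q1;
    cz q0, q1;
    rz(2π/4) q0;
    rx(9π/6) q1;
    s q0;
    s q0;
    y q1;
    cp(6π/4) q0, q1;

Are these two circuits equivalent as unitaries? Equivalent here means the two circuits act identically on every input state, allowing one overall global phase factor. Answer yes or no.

Yes: on every input state the two circuits agree up to one overall phase factor.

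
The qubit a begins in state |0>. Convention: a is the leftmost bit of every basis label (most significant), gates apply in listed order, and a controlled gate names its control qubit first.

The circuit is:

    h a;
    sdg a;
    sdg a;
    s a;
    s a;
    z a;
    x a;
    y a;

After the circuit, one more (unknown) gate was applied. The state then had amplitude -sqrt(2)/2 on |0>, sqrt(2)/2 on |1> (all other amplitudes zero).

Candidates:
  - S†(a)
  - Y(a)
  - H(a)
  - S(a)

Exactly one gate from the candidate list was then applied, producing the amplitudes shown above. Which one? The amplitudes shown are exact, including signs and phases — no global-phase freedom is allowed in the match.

The applied gate was Y(a). Key observation: steps 2-5 multiply out to the identity, so the circuit reduces to the remaining gates.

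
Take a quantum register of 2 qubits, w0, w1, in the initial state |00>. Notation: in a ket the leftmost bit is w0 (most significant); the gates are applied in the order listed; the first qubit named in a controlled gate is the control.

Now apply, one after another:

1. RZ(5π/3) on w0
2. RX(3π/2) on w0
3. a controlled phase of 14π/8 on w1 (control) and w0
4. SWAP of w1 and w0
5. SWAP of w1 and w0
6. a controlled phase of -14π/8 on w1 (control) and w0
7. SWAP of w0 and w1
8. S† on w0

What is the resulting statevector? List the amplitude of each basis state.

After the circuit, the state carries amplitude sqrt(2)*exp(I*pi/6)/2 on |00>, sqrt(2)*exp(2*I*pi/3)/2 on |01>, 0 on |10>, 0 on |11>. Key observation: the block from step 3 through step 6 cancels to the identity and can be dropped.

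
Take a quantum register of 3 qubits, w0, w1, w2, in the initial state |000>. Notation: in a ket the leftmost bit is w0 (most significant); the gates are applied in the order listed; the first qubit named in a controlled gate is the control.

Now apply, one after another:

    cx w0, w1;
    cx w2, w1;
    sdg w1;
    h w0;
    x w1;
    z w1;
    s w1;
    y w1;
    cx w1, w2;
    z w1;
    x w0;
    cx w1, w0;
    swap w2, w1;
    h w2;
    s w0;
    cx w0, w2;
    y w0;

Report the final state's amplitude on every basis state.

After the circuit, the state carries amplitude -1/2 on |000>, -1/2 on |001>, 0 on |010>, 0 on |011>, -I/2 on |100>, -I/2 on |101>, 0 on |110>, 0 on |111>.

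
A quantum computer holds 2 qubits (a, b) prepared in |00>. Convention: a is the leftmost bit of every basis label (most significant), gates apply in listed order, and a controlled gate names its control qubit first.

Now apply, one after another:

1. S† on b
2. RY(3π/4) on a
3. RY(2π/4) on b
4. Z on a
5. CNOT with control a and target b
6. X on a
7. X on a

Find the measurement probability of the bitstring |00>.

A full measurement returns |00> with probability 1/4 - sqrt(2)/8. Key observation: steps 6-7 multiply out to the identity, so the circuit reduces to the remaining gates.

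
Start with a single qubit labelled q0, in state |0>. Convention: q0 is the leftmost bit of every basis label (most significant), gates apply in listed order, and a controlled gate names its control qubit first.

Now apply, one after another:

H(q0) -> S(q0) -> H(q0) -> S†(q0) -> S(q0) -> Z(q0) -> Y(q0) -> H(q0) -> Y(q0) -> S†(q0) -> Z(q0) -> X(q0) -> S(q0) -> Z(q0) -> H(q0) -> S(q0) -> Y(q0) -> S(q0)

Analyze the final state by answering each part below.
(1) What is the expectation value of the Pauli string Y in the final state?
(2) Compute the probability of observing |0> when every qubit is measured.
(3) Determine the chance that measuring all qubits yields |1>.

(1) In the final state, Y has expectation 1.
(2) Outcome |0> occurs with probability 1/2.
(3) A full measurement returns |1> with probability 1/2.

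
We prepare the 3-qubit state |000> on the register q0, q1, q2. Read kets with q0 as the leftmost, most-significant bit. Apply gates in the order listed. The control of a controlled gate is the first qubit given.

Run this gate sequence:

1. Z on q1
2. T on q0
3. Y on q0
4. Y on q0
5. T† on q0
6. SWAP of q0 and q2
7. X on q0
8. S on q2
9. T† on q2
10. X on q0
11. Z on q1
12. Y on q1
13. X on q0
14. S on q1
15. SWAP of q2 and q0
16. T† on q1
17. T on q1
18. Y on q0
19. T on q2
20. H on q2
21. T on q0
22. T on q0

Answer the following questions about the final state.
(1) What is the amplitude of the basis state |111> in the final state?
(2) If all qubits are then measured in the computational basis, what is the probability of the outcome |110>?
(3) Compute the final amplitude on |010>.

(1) |111> carries amplitude -sqrt(2)*exp(I*pi/4)/2 in the final state. Key observation: gates 2-5 undo each other exactly, leaving only the rest of the circuit to track.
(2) A full measurement returns |110> with probability 1/2.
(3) |010> carries amplitude 0 in the final state.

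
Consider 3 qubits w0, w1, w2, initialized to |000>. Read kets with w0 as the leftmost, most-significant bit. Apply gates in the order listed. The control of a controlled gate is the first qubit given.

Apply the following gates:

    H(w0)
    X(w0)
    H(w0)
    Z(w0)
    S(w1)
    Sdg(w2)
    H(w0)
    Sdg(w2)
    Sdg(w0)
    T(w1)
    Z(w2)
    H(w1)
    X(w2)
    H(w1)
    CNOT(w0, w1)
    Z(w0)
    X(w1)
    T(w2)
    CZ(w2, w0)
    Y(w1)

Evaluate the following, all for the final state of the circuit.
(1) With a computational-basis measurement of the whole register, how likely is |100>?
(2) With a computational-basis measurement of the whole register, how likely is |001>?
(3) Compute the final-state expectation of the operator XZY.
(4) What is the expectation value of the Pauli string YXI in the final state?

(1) Outcome |100> occurs with probability 0. Key observation: gates 1-4 undo each other exactly, leaving only the rest of the circuit to track.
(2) A full measurement returns |001> with probability 1/2.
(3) The expectation value of XZY is 0.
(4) The expectation value of YXI is 1.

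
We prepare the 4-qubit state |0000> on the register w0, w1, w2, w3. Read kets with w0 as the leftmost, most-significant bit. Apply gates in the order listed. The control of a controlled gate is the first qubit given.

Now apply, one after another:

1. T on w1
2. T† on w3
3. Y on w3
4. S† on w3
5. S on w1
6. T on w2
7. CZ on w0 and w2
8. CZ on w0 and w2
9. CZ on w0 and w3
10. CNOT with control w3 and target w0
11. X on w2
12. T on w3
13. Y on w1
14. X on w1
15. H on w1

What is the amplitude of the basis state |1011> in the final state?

The final state's coefficient on |1011> equals sqrt(2)*exp(3*I*pi/4)/2.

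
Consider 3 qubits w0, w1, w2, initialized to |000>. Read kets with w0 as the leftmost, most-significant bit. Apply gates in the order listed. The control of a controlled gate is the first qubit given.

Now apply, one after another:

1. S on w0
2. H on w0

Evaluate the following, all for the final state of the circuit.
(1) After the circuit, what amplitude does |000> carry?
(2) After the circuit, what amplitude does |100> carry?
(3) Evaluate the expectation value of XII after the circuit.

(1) The amplitude on |000> is sqrt(2)/2.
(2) The final state's coefficient on |100> equals sqrt(2)/2.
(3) The expectation value of XII is 1.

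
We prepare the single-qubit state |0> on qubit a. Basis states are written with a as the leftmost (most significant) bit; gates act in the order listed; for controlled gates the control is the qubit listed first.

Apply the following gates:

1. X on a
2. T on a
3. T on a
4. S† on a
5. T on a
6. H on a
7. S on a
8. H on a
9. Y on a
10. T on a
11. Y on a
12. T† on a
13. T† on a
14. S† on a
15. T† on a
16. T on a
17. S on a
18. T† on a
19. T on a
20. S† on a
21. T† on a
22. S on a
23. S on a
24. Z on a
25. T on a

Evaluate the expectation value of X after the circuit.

The observable X averages to -sqrt(2)/2. Key observation: steps 16-21 multiply out to the identity, so the circuit reduces to the remaining gates.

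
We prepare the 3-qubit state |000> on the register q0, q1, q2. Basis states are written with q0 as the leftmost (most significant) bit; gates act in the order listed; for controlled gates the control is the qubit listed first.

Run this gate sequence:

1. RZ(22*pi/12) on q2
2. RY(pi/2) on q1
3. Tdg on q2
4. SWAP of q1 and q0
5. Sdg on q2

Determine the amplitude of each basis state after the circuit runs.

The final amplitudes are -sqrt(2)*exp(I*pi/12)/2 on |000>, -sqrt(2)*exp(I*pi/12)/2 on |100>, and 0 on every other basis state.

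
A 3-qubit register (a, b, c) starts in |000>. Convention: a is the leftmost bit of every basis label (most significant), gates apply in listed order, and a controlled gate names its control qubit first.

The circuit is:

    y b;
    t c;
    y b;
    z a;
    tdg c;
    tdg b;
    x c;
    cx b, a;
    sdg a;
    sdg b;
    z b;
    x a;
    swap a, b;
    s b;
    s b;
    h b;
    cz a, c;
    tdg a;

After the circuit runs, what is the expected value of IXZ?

The observable IXZ averages to 1.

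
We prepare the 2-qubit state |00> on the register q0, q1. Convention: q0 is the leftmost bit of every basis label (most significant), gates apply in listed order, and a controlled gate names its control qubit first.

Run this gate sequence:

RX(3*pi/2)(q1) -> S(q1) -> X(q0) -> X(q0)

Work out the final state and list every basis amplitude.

After the circuit, the state carries amplitude -sqrt(2)/2 on |00>, sqrt(2)/2 on |01>, 0 on |10>, 0 on |11>. Key observation: the block from step 3 through step 4 cancels to the identity and can be dropped.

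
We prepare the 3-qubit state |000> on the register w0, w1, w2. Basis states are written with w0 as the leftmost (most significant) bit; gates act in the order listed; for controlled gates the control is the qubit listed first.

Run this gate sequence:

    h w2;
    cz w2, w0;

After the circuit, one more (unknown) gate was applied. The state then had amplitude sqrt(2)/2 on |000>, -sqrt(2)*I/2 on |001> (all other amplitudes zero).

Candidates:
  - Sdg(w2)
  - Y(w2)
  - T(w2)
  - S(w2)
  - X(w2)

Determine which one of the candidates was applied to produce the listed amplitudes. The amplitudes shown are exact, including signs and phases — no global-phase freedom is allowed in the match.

It was Sdg(w2) that produced the state shown.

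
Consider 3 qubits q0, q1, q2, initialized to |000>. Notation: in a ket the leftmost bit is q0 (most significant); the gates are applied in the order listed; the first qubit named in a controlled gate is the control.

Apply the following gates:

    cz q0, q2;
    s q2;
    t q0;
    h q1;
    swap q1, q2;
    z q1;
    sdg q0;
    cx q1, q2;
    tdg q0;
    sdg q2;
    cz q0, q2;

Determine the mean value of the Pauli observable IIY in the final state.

The expectation value of IIY is -1.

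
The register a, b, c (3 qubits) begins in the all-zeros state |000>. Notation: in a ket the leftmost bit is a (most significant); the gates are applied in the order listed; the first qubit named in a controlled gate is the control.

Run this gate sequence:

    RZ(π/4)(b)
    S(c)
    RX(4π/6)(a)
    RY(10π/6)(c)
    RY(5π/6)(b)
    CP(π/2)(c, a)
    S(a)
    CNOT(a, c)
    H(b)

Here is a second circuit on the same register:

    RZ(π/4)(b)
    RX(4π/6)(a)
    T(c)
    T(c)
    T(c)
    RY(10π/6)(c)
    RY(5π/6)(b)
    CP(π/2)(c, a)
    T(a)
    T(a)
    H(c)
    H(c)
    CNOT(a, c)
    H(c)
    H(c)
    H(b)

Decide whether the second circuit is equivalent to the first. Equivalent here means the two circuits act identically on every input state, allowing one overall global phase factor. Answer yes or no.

No: there is an input state on which the two circuits produce genuinely different outputs (not merely differing by a phase).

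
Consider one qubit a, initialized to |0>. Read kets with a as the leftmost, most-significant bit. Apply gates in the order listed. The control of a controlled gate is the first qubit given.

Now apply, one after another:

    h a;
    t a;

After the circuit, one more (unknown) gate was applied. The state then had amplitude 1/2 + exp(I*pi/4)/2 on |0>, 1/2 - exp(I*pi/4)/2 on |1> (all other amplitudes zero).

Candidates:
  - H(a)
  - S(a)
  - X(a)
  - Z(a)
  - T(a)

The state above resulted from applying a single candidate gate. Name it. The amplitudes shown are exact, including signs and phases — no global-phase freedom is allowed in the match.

It was H(a) that produced the state shown.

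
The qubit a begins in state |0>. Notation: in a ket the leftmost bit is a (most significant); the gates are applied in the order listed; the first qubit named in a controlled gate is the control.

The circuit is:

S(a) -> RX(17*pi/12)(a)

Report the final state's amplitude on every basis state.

The resulting statevector has amplitude -sqrt(3*sqrt(2) + 6)/4 + sqrt(2 - sqrt(2))/4 on |0>, -I*sqrt(sqrt(2) + 2)/4 - I*sqrt(6 - 3*sqrt(2))/4 on |1>.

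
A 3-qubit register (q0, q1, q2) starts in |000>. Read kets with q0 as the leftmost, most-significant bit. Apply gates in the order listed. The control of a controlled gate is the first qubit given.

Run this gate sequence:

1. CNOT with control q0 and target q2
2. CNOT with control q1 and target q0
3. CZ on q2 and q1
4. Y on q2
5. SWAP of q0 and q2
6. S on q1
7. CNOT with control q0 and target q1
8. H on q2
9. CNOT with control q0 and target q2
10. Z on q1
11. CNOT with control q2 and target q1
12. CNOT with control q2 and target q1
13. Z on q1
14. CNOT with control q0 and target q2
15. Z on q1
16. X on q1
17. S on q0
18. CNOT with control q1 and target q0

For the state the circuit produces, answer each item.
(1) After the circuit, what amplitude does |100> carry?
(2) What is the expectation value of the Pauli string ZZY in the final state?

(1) |100> carries amplitude sqrt(2)/2 in the final state. Key observation: gates 9-14 undo each other exactly, leaving only the rest of the circuit to track.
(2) The observable ZZY averages to 0.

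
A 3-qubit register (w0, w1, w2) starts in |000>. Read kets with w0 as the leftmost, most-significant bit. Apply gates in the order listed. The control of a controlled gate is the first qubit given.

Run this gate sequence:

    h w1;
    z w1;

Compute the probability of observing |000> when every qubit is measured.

Outcome |000> occurs with probability 1/2.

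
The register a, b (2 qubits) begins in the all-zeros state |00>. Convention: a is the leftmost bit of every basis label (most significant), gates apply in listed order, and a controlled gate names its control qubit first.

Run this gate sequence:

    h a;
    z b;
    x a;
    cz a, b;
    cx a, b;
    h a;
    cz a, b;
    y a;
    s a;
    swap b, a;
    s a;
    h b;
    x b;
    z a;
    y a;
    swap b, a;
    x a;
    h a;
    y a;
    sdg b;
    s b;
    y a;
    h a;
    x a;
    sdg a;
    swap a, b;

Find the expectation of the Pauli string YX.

In the final state, YX has expectation 1. Key observation: gates 17-24 undo each other exactly, leaving only the rest of the circuit to track.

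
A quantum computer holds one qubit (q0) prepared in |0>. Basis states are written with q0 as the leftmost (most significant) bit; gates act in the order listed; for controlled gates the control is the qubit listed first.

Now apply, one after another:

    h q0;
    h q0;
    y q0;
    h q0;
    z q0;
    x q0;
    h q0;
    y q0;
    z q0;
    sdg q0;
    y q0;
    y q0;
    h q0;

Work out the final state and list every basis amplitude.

After the circuit, the state carries amplitude -sqrt(2)*I/2 on |0>, sqrt(2)*I/2 on |1>.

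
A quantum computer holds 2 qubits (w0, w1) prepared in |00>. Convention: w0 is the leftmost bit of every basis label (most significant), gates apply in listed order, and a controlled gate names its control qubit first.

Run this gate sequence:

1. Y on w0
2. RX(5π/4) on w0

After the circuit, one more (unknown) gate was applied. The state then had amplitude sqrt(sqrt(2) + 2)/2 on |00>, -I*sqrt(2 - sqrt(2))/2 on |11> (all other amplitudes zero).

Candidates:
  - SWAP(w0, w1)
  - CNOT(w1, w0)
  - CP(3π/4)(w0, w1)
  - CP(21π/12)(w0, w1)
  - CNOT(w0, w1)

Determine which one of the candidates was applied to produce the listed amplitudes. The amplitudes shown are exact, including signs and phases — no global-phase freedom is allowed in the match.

The applied gate was CNOT(w0, w1).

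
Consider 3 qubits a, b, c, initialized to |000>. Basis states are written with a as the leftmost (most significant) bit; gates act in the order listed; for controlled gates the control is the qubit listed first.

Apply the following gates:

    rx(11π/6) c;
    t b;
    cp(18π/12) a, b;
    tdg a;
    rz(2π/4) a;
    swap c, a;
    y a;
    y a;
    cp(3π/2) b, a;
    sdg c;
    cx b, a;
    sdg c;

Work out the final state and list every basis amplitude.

After the circuit, the state carries amplitude (sqrt(2) + sqrt(6))*exp(3*I*pi/4)/4 on |000>, (-sqrt(6) + sqrt(2))*exp(I*pi/4)/4 on |100>, and 0 on every other basis state.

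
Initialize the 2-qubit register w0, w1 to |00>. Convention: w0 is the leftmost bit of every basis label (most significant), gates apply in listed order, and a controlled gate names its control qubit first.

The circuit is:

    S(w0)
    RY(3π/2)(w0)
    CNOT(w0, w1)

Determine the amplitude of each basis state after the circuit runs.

After the circuit, the state carries amplitude -sqrt(2)/2 on |00>, 0 on |01>, 0 on |10>, sqrt(2)/2 on |11>.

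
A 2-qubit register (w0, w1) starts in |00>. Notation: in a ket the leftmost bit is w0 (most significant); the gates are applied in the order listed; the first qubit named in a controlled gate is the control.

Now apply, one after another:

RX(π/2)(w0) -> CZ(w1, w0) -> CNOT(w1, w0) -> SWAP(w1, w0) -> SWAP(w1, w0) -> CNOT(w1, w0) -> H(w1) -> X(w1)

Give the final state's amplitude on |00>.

The final state's coefficient on |00> equals 1/2. Key observation: steps 3-6 multiply out to the identity, so the circuit reduces to the remaining gates.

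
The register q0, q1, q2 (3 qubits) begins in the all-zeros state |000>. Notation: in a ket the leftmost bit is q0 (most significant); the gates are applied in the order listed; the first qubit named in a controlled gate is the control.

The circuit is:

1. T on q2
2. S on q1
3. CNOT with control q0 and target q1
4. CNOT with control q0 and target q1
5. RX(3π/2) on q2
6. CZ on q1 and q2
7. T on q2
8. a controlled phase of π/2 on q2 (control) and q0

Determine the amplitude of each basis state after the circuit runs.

The final amplitudes are -sqrt(2)/2 on |000>, -sqrt(2)*exp(3*I*pi/4)/2 on |001>, and 0 on every other basis state. Key observation: gates 3-4 undo each other exactly, leaving only the rest of the circuit to track.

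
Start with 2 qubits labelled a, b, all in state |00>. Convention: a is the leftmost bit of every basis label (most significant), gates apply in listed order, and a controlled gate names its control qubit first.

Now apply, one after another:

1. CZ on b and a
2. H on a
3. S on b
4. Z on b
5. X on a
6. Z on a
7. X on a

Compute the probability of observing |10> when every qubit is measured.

Outcome |10> occurs with probability 1/2.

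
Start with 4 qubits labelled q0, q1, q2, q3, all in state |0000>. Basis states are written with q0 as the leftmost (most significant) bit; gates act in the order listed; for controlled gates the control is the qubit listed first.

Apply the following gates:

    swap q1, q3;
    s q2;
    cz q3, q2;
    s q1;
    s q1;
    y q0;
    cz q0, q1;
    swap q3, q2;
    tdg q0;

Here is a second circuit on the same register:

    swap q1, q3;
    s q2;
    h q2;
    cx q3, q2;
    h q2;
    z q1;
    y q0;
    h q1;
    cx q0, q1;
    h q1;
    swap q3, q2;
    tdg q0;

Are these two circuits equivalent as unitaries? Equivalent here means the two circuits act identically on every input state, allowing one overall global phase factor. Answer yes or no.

Yes — the two circuits implement the same unitary up to a global phase.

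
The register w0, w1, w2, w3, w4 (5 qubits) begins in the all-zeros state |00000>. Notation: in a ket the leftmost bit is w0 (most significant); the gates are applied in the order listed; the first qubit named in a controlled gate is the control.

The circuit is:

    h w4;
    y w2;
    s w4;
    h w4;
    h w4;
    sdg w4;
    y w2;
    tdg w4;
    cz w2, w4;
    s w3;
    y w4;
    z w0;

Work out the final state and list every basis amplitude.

After the circuit, the state carries amplitude -sqrt(2)*exp(I*pi/4)/2 on |00000>, sqrt(2)*I/2 on |00001>, and 0 on every other basis state. Key observation: the block from step 2 through step 7 cancels to the identity and can be dropped.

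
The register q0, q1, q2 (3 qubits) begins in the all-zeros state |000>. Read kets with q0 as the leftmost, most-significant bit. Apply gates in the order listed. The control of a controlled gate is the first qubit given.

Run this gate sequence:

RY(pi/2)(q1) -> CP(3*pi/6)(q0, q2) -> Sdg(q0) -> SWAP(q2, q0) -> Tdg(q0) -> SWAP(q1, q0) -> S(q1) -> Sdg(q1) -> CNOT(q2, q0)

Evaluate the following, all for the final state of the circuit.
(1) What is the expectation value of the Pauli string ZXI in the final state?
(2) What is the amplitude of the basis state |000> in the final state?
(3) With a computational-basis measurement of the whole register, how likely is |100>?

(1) The observable ZXI averages to 0. Key observation: the block from step 7 through step 8 cancels to the identity and can be dropped.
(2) The final state's coefficient on |000> equals sqrt(2)/2.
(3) Outcome |100> occurs with probability 1/2.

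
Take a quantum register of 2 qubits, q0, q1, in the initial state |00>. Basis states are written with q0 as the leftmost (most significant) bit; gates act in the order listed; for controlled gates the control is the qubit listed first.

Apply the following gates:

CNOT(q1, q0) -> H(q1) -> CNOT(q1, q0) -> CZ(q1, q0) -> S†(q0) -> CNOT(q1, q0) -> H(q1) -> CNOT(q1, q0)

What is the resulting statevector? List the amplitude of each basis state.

After the circuit, the state carries amplitude 1/2 + I/2 on |00>, 0 on |01>, 0 on |10>, 1/2 - I/2 on |11>.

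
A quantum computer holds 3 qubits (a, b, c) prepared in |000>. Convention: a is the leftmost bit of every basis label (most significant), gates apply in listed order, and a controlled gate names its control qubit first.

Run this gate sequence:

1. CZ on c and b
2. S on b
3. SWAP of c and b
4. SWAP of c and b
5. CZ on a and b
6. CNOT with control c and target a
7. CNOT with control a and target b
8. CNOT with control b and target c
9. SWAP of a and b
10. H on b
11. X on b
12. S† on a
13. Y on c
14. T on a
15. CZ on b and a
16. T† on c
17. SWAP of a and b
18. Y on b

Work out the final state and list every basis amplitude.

After the circuit, the state carries amplitude sqrt(2)*exp(3*I*pi/4)/2 on |011>, sqrt(2)*exp(3*I*pi/4)/2 on |111>, and 0 on every other basis state.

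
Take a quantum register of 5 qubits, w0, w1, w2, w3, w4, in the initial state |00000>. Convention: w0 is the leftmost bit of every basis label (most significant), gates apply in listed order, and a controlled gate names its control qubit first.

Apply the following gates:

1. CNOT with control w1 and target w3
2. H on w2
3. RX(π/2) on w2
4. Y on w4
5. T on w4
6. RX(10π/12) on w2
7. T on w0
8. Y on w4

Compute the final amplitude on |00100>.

The amplitude on |00100> is (-sqrt(2) - sqrt(6)*I)*exp(I*pi/4)/4.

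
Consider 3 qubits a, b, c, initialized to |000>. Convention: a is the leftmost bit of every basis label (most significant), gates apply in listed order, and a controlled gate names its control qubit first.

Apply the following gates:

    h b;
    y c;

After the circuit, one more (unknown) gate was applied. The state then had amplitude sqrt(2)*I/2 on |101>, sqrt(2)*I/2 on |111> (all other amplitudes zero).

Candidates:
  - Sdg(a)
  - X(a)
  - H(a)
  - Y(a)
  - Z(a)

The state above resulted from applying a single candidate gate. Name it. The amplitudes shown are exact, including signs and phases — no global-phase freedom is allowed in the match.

The applied gate was X(a).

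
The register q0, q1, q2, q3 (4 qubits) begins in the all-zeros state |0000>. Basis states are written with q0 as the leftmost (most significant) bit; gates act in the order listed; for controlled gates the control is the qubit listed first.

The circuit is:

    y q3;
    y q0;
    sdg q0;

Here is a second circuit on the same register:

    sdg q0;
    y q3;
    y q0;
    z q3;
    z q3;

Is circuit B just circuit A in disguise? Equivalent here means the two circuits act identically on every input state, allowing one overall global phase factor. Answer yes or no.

No — the two circuits implement different unitaries, even allowing a global phase.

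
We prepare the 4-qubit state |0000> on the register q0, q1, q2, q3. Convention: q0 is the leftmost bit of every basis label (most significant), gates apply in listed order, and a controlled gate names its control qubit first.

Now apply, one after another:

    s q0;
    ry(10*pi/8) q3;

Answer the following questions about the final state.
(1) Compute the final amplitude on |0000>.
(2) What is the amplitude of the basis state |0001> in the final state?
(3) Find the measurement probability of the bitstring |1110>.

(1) The amplitude on |0000> is -sqrt(2 - sqrt(2))/2.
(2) The amplitude on |0001> is sqrt(sqrt(2) + 2)/2.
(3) Outcome |1110> occurs with probability 0.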